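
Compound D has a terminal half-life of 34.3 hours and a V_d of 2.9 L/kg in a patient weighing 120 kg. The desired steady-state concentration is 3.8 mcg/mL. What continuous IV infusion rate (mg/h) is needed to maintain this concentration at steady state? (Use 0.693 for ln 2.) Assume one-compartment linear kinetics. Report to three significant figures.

Vd = 2.9 L/kg × 120 kg = 348.0 L
CL = ln 2 · Vd / t½ = 0.693 × 348.0 / 34.3 = 7.031 L/h
Infusion rate = CL × Css = 7.031 × 3.8 = 26.72 mg/h

26.7 mg/h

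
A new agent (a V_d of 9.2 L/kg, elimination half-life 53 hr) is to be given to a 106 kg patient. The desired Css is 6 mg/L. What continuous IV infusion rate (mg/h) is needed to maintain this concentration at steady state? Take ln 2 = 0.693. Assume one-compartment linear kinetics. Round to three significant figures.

Vd = 9.2 L/kg × 106 kg = 975.2 L
CL = ln 2 · Vd / t½ = 0.693 × 975.2 / 53 = 12.75 L/h
Infusion rate = CL × Css = 12.75 × 6 = 76.50 mg/h

76.5 mg/h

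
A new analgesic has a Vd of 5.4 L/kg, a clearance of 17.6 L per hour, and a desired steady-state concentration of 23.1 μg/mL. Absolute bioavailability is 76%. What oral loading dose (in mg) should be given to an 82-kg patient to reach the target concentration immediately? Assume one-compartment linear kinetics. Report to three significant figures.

13500 mg

Vd = 5.4 L/kg × 82 kg = 442.8 L
LD = Vd × C / F = 442.8 × 23.10 / 0.76 = 13460 mg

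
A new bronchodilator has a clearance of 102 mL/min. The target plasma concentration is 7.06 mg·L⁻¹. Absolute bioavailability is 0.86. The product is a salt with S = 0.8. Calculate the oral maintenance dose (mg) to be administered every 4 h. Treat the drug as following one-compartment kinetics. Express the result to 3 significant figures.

CL = 102 mL/min = 102 × 0.06 = 6.120 L/h
D = CL × Css × τ / F / S = 6.120 × 7.06 × 4 / 0.86 / 0.8 = 251.2 mg

251 mg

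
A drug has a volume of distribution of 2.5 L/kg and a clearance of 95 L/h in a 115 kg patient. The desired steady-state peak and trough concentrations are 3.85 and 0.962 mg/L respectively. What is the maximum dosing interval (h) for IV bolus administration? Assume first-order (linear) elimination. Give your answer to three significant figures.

4.20 h

Vd(total) = 115 kg × 2.5 L/kg = 287.5 L
k = CL / Vd = 95.00 / 287.5 = 0.3304 h⁻¹
Between IV bolus doses, concentration decays as C = C₀·e^(−kτ), so C_peak/C_trough = e^(kτ).
τ_max = ln(C_peak/C_trough) / k = ln(3.85/0.962) / 0.3304 = 1.387 / 0.3304 = 4.198 h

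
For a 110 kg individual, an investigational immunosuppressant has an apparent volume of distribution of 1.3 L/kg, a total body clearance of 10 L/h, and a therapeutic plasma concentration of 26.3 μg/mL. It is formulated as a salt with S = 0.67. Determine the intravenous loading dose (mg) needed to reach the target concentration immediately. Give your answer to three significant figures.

5610 mg

Vd = 1.3 L/kg × 110 kg = 143.0 L
LD = Vd × C / S = 143.0 × 26.30 / 0.67 = 5613 mg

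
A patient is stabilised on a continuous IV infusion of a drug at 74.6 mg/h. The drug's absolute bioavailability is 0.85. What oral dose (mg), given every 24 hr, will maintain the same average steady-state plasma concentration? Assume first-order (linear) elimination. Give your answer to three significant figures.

2110 mg

To maintain the same Css, the systemic dosing rate must be unchanged: F·D/τ = infusion rate.
D = rate × τ / F = 74.6 × 24 / 0.85 = 2106 mg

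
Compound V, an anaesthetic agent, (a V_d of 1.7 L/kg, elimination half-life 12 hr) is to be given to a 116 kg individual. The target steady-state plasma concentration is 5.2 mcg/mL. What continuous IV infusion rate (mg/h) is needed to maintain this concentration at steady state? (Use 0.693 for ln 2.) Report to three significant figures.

Total Vd = 1.7 × 116 = 197.2 L
CL = 0.693 × Vd / t½ = 0.693 × 197.2 / 12 = 11.39 L/h
Infusion rate = CL × Css = 11.39 × 5.2 = 59.23 mg/h

59.2 mg/h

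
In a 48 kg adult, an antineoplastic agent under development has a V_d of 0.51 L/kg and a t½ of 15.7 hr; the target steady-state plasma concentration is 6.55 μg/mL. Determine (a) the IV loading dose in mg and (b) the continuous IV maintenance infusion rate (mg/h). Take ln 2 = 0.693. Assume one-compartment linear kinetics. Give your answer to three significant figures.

(a) 160 mg; (b) 7.08 mg/h

Vd(total) = 48 kg × 0.51 L/kg = 24.48 L
LD = Vd × C = 24.48 × 6.55 = 160.3 mg
CL = 0.693 × Vd / t½ = 0.693 × 24.48 / 15.7 = 1.081 L/h
Infusion rate = CL × Css = 1.081 × 6.55 = 7.081 mg/h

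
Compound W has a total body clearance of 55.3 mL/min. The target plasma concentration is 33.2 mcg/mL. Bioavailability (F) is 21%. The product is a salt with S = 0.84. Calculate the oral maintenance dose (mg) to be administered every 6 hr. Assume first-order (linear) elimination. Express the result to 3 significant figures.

CL = 55.3 mL/min × 60/1000 = 3.318 L/h
D = CL × Css × τ / F / S = 3.318 × 33.2 × 6 / 0.21 / 0.84 = 3747 mg

3750 mg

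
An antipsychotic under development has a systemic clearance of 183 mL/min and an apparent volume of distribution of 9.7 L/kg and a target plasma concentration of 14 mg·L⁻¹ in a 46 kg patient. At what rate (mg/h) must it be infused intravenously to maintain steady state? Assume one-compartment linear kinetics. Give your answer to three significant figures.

CL = 183 mL/min = 183 × 0.06 = 10.98 L/h
Infusion rate = CL · Css = 10.98 L/h × 14 mg/L = 153.7 mg/h

154 mg/h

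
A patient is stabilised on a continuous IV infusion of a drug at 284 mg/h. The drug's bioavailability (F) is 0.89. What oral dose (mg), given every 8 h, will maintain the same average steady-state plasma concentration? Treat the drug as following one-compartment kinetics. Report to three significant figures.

To maintain the same Css, the systemic dosing rate must be unchanged: F·D/τ = infusion rate.
D = rate × τ / F = 284 × 8 / 0.89 = 2553 mg

2550 mg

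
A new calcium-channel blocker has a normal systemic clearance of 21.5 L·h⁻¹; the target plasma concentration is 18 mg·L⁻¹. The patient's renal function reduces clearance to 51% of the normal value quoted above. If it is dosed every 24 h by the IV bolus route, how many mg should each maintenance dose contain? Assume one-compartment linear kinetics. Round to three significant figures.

4740 mg

Patient clearance = 0.51 × 21.50 = 10.97 L/h
D = CL × Css × τ = 10.97 × 18 × 24 = 4739 mg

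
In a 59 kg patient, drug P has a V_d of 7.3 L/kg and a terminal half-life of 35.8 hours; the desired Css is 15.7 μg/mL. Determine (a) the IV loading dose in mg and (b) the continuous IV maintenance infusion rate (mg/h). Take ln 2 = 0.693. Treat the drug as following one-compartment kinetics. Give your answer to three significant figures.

(a) 6760 mg; (b) 131 mg/h

Vd(total) = 59 kg × 7.3 L/kg = 430.7 L
LD = Vd × C = 430.7 × 15.7 = 6762 mg
CL = 0.693 × Vd / t½ = 0.693 × 430.7 / 35.8 = 8.337 L/h
Infusion rate = CL × Css = 8.337 × 15.7 = 130.9 mg/h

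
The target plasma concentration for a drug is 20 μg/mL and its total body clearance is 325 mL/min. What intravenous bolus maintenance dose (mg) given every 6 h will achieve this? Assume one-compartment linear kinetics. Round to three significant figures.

CL = 325 mL/min × 60/1000 = 19.50 L/h
D = CL × Css × τ = 19.50 × 20 × 6 = 2340 mg

2340 mg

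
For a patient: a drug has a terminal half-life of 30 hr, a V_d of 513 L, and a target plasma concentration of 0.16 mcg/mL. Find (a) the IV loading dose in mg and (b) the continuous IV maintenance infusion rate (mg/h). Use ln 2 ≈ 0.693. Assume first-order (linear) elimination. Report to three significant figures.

(a) 82.1 mg; (b) 1.90 mg/h

LD = Vd × C = 513.0 × 0.16 = 82.08 mg
CL = 0.693 × Vd / t½ = 0.693 × 513.0 / 30 = 11.85 L/h
Infusion rate = CL × Css = 11.85 × 0.16 = 1.896 mg/h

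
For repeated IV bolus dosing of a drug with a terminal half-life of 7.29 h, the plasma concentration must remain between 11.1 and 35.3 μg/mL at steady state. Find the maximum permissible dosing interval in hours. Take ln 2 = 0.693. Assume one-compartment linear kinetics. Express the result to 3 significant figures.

12.2 h

k = 0.693 / t½ = 0.693 / 7.29 = 0.09506 h⁻¹
Between IV bolus doses, concentration decays as C = C₀·e^(−kτ), so C_peak/C_trough = e^(kτ).
τ_max = ln(C_peak/C_trough) / k = ln(35.3/11.1) / 0.09506 = 1.157 / 0.09506 = 12.17 h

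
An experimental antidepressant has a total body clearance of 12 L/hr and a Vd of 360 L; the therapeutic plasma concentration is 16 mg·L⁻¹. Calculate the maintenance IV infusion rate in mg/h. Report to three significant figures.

192 mg/h

R₀ = 12.00 × 16 = 192.0 mg/h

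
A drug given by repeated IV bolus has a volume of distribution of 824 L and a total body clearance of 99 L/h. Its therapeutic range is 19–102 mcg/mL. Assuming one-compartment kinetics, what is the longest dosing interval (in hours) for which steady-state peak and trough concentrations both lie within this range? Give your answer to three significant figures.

14.0 h

k = CL / Vd = 99.00 / 824.0 = 0.1201 h⁻¹
Between IV bolus doses, concentration decays as C = C₀·e^(−kτ), so C_peak/C_trough = e^(kτ).
τ_max = ln(C_peak/C_trough) / k = ln(102/19) / 0.1201 = 1.681 / 0.1201 = 14.00 h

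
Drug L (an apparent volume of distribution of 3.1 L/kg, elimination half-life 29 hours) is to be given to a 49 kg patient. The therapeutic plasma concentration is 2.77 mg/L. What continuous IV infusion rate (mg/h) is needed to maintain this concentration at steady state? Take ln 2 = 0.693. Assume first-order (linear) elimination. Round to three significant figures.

10.1 mg/h

Total Vd = 3.1 × 49 = 151.9 L
k = 0.693/29 = 0.02390 h⁻¹, so CL = k·Vd = 0.02390 × 151.9 = 3.630 L/h
Infusion rate = CL × Css = 3.630 × 2.77 = 10.06 mg/h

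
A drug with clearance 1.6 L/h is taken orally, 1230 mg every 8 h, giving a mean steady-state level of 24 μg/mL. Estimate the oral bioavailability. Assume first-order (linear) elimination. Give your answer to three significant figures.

0.250

F·D/τ = CL·Css at steady state → F = CL·Css·τ / D.
F = 1.6 × 24 × 8 / 1230 = 0.250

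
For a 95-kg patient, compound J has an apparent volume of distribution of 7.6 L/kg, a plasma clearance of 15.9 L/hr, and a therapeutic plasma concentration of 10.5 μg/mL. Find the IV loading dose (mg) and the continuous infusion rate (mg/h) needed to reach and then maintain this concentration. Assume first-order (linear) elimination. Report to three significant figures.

Vd(total) = 95 kg × 7.6 L/kg = 722.0 L
Loading dose = Vd × C = 722.0 × 10.5 = 7581 mg
Maintenance infusion rate = CL × Css = 15.90 × 10.5 = 167.0 mg/h

(a) 7580 mg; (b) 167 mg/h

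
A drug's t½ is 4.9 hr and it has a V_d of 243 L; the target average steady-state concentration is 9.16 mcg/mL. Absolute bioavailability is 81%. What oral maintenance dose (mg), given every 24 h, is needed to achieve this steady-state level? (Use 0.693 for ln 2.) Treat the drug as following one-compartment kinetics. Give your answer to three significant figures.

9330 mg

CL = ln 2 · Vd / t½ = 0.693 × 243.0 / 4.9 = 34.37 L/h
D = CL × Css × τ / F = 34.37 × 9.16 × 24 / 0.81 = 9328 mg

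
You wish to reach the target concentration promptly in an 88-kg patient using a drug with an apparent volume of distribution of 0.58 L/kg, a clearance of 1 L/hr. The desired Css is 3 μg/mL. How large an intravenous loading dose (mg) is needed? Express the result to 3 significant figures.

153 mg

Vd = 0.58 L/kg × 88 kg = 51.04 L
LD is governed by Vd — clearance does not enter the loading-dose calculation.
LD = Vd × C = 51.04 × 3.000 = 153.1 mg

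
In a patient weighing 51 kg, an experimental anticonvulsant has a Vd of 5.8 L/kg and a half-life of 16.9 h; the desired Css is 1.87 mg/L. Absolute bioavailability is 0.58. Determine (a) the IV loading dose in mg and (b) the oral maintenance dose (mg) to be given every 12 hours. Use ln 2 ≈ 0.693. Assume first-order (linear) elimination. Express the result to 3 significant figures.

(a) 553 mg; (b) 469 mg

Total Vd = 5.8 × 51 = 295.8 L
LD = Vd × C = 295.8 × 1.87 = 553.1 mg
CL = 0.693 × Vd / t½ = 0.693 × 295.8 / 16.9 = 12.13 L/h
D = CL × Css × τ / F = 12.13 × 1.87 × 12 / 0.58 = 469.3 mg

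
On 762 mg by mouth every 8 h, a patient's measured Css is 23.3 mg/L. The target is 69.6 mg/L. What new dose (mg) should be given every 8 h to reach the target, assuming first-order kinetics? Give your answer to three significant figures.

For first-order elimination, Css ∝ F·D/(CL·τ); F and CL are unchanged, so Css ∝ D/τ.
D₂ = D₁ × (Css,target / Css,current) = 762 × 69.6/23.3 = 2276 mg

2280 mg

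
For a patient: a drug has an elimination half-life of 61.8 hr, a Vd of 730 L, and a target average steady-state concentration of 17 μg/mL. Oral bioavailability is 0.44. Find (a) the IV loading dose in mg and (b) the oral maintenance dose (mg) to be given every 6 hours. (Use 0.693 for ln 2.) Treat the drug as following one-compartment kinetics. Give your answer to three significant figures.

(a) 12400 mg; (b) 1900 mg

LD = Vd × C = 730.0 × 17 = 12410 mg
CL = 0.693 × Vd / t½ = 0.693 × 730.0 / 61.8 = 8.186 L/h
D = CL × Css × τ / F = 8.186 × 17 × 6 / 0.44 = 1898 mg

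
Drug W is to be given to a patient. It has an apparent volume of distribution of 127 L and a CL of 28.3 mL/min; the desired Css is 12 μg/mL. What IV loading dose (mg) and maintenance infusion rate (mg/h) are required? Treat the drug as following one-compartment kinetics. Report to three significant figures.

(a) 1520 mg; (b) 20.4 mg/h

Loading: fill Vd to C_target → 127.0 L × 12 mg/L = 1524 mg
Convert clearance: 28.3 mL/min × 60 min/h ÷ 1000 mL/L = 1.698 L/h
Infusion rate = 1.698 L/h × 12 mg/L = 20.38 mg/h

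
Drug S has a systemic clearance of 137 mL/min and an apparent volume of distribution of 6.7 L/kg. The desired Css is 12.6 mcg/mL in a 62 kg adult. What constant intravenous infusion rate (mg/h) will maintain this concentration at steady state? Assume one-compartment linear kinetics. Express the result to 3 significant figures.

CL = 137 mL/min × 60/1000 = 8.220 L/h
Infusion rate = CL · Css = 8.220 L/h × 12.6 mg/L = 103.6 mg/h

104 mg/h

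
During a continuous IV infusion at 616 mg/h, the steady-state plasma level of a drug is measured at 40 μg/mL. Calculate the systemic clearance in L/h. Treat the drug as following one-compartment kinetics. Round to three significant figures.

15.4 L/h

At steady state, infusion rate = CL × Css, so CL = rate / Css.
CL = 616 / 40 = 15.40 L/h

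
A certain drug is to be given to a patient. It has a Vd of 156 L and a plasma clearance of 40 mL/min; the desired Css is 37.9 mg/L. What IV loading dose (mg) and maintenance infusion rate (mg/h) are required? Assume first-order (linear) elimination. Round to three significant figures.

Loading: fill Vd to C_target → 156.0 L × 37.9 mg/L = 5912 mg
CL = 40 mL/min = 40 × 0.06 = 2.400 L/h
Infusion rate = 2.400 L/h × 37.9 mg/L = 90.96 mg/h

(a) 5910 mg; (b) 91.0 mg/h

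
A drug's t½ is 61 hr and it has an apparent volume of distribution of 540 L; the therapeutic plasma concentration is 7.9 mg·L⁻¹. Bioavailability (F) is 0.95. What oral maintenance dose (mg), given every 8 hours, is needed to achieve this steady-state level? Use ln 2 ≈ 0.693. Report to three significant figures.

CL = ln 2 · Vd / t½ = 0.693 × 540.0 / 61 = 6.135 L/h
D = CL × Css × τ / F = 6.135 × 7.9 × 8 / 0.95 = 408.1 mg

408 mg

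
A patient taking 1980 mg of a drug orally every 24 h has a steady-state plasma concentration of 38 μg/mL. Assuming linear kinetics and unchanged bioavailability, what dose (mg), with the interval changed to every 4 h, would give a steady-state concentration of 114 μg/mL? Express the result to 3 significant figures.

990 mg

For first-order elimination, Css ∝ F·D/(CL·τ); F and CL are unchanged, so Css ∝ D/τ.
D₂ = D₁ × (Css,target / Css,current) × (τ₂/τ₁) = 1980 × (114/38) × (4/24) = 990.0 mg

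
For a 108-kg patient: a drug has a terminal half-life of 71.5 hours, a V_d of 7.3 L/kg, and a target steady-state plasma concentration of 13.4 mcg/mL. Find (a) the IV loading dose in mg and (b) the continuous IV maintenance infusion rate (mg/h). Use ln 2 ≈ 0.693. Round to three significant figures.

(a) 10600 mg; (b) 102 mg/h

Total Vd = 7.3 × 108 = 788.4 L
LD = Vd × C = 788.4 × 13.4 = 10560 mg
CL = 0.693 × Vd / t½ = 0.693 × 788.4 / 71.5 = 7.641 L/h
Infusion rate = CL × Css = 7.641 × 13.4 = 102.4 mg/h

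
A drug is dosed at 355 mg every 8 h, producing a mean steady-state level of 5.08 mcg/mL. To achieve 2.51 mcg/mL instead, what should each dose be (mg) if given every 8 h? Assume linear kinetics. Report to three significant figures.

175 mg

For first-order elimination, Css ∝ F·D/(CL·τ); F and CL are unchanged, so Css ∝ D/τ.
D₂ = D₁ × (Css,target / Css,current) = 355 × 2.51/5.08 = 175.4 mg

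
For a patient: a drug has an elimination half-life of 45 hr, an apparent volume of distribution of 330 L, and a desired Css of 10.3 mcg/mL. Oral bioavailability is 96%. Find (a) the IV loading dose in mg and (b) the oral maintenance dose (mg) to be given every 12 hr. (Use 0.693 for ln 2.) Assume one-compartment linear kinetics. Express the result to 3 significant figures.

LD = Vd × C = 330.0 × 10.3 = 3399 mg
CL = 0.693 × Vd / t½ = 0.693 × 330.0 / 45 = 5.082 L/h
D = CL × Css × τ / F = 5.082 × 10.3 × 12 / 0.96 = 654.3 mg

(a) 3400 mg; (b) 654 mg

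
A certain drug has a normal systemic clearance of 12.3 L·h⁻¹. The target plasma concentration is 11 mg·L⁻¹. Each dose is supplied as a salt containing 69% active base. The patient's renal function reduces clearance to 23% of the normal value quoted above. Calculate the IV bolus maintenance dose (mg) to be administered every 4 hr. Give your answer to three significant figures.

Patient clearance = 0.23 × 12.30 = 2.829 L/h
D = CL × Css × τ / S = 2.829 × 11 × 4 / 0.69 = 180.4 mg

180 mg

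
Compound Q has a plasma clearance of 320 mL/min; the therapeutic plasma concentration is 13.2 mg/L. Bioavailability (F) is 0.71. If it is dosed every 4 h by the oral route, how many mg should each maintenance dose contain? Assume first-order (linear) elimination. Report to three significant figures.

1430 mg

CL = 320 mL/min × 60/1000 = 19.20 L/h
D = CL × Css × τ / F = 19.20 × 13.2 × 4 / 0.71 = 1428 mg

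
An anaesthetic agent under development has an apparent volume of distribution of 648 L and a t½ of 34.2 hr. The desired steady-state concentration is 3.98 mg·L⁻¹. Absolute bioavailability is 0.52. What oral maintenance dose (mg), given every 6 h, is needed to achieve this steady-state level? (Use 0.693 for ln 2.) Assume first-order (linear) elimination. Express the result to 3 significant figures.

CL = ln 2 · Vd / t½ = 0.693 × 648.0 / 34.2 = 13.13 L/h
D = CL × Css × τ / F = 13.13 × 3.98 × 6 / 0.52 = 603.0 mg

603 mg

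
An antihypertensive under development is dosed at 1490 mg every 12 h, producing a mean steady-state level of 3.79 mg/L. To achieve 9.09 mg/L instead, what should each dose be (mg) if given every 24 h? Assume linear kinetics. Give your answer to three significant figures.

7150 mg

For first-order elimination, Css ∝ F·D/(CL·τ); F and CL are unchanged, so Css ∝ D/τ.
D₂ = D₁ × (Css,target / Css,current) × (τ₂/τ₁) = 1490 × (9.09/3.79) × (24/12) = 7147 mg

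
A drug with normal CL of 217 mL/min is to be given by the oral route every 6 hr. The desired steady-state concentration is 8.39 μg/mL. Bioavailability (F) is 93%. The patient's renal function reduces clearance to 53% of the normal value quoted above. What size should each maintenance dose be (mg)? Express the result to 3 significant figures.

374 mg

CL = 217 mL/min × 60/1000 = 13.02 L/h
Patient clearance = 0.53 × 13.02 = 6.901 L/h
At steady state, dose per interval replaces the amount cleared in that interval: F·D/τ = CL·Css.
D = CL × Css × τ / F = 6.901 × 8.39 × 6 / 0.93 = 373.5 mg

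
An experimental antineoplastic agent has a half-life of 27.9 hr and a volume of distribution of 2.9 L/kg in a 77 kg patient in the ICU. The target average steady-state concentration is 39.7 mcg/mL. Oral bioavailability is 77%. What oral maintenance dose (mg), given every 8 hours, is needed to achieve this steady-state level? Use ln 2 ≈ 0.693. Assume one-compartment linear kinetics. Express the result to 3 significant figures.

Vd(total) = 77 kg × 2.9 L/kg = 223.3 L
CL = ln 2 · Vd / t½ = 0.693 × 223.3 / 27.9 = 5.546 L/h
D = CL × Css × τ / F = 5.546 × 39.7 × 8 / 0.77 = 2288 mg

2290 mg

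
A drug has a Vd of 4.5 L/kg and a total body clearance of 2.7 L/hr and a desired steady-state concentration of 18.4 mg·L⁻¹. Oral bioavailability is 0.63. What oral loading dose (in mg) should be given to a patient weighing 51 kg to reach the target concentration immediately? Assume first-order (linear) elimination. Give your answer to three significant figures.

Vd = 4.5 L/kg × 51 kg = 229.5 L
LD = Vd × C / F = 229.5 × 18.40 / 0.63 = 6703 mg

6700 mg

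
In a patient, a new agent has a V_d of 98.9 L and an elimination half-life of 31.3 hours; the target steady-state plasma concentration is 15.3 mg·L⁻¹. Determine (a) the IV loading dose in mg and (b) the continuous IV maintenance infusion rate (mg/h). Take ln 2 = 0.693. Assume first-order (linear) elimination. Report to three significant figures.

LD = Vd × C = 98.90 × 15.3 = 1513 mg
CL = 0.693 × Vd / t½ = 0.693 × 98.90 / 31.3 = 2.190 L/h
Infusion rate = CL × Css = 2.190 × 15.3 = 33.51 mg/h

(a) 1510 mg; (b) 33.5 mg/h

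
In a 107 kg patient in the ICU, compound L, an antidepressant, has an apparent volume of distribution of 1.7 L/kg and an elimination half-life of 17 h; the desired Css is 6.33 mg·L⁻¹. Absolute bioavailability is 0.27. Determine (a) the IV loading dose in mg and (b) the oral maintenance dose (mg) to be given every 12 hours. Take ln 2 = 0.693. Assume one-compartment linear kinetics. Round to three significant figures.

Vd(total) = 107 kg × 1.7 L/kg = 181.9 L
LD = Vd × C = 181.9 × 6.33 = 1151 mg
CL = 0.693 × Vd / t½ = 0.693 × 181.9 / 17 = 7.415 L/h
D = CL × Css × τ / F = 7.415 × 6.33 × 12 / 0.27 = 2086 mg

(a) 1150 mg; (b) 2090 mg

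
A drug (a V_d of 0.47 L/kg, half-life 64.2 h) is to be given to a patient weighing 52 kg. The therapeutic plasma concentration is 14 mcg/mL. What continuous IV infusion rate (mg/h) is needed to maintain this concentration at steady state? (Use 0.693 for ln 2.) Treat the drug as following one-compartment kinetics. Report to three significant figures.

Vd(total) = 52 kg × 0.47 L/kg = 24.44 L
k = 0.693/64.2 = 0.01079 h⁻¹, so CL = k·Vd = 0.01079 × 24.44 = 0.2637 L/h
Infusion rate = CL × Css = 0.2637 × 14 = 3.692 mg/h

3.69 mg/h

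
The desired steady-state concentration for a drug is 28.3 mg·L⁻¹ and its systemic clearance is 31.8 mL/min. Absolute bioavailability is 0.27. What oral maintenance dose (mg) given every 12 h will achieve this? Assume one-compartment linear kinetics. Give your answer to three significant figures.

Convert clearance: 31.8 mL/min × 60 min/h ÷ 1000 mL/L = 1.908 L/h
D = CL × Css × τ / F = 1.908 × 28.3 × 12 / 0.27 = 2400 mg

2400 mg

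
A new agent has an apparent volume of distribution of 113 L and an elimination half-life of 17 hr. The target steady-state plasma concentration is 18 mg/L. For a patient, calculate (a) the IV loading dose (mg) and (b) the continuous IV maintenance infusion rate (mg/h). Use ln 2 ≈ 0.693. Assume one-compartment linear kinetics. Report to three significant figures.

LD = Vd × C = 113.0 × 18 = 2034 mg
CL = 0.693 × Vd / t½ = 0.693 × 113.0 / 17 = 4.606 L/h
Infusion rate = CL × Css = 4.606 × 18 = 82.91 mg/h

(a) 2030 mg; (b) 82.9 mg/h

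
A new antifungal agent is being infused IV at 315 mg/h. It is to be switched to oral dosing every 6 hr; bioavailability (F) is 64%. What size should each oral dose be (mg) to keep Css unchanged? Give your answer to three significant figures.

To maintain the same Css, the systemic dosing rate must be unchanged: F·D/τ = infusion rate.
D = rate × τ / F = 315 × 6 / 0.64 = 2953 mg

2950 mg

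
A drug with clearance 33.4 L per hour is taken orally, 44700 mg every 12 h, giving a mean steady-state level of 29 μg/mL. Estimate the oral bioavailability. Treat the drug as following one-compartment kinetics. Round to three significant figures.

F·D/τ = CL·Css at steady state → F = CL·Css·τ / D.
F = 33.4 × 29 × 12 / 44700 = 0.260

0.260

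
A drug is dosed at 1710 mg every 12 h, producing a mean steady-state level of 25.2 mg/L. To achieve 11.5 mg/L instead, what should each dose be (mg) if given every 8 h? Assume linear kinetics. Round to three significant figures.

520 mg

For first-order elimination, Css ∝ F·D/(CL·τ); F and CL are unchanged, so Css ∝ D/τ.
D₂ = D₁ × (Css,target / Css,current) × (τ₂/τ₁) = 1710 × (11.5/25.2) × (8/12) = 520.2 mg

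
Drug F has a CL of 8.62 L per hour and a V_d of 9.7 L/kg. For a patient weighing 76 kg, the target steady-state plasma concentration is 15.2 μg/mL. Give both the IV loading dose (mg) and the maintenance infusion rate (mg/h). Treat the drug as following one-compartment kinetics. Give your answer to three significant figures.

Total Vd = 9.7 × 76 = 737.2 L
LD = Vd · C_target = 737.2 × 15.2 = 11210 mg
Infusion rate = 8.620 L/h × 15.2 mg/L = 131.0 mg/h

(a) 11200 mg; (b) 131 mg/h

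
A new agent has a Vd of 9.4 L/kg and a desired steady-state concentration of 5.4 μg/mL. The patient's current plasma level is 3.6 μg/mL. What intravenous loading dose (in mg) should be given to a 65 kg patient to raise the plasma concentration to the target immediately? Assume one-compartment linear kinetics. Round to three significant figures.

Vd(total) = 65 kg × 9.4 L/kg = 611.0 L
Concentration deficit ΔC = 5.4 − 3.6 = 1.800 mg/L
LD = Vd × ΔC = 611.0 × 1.800 = 1100 mg

1100 mg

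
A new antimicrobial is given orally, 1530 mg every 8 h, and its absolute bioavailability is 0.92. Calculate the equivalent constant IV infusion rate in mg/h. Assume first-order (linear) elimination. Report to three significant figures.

176 mg/h

Equivalent systemic input: infusion rate = F·D/τ.
Rate = 0.92 × 1530 / 8 = 176.0 mg/h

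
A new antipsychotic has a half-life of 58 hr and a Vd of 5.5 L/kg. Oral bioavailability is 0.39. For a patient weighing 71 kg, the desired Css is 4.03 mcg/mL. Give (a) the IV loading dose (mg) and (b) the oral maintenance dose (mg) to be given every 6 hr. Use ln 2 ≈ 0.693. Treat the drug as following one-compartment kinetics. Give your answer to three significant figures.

(a) 1570 mg; (b) 289 mg

Total Vd = 5.5 × 71 = 390.5 L
LD = Vd × C = 390.5 × 4.03 = 1574 mg
CL = 0.693 × Vd / t½ = 0.693 × 390.5 / 58 = 4.666 L/h
D = CL × Css × τ / F = 4.666 × 4.03 × 6 / 0.39 = 289.3 mg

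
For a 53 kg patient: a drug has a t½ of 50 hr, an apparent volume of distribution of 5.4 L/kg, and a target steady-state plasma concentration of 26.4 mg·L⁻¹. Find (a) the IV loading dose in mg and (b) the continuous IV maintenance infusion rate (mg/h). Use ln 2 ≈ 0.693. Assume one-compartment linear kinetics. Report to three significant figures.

(a) 7560 mg; (b) 105 mg/h

Total Vd = 5.4 × 53 = 286.2 L
LD = Vd × C = 286.2 × 26.4 = 7556 mg
CL = 0.693 × Vd / t½ = 0.693 × 286.2 / 50 = 3.967 L/h
Infusion rate = CL × Css = 3.967 × 26.4 = 104.7 mg/h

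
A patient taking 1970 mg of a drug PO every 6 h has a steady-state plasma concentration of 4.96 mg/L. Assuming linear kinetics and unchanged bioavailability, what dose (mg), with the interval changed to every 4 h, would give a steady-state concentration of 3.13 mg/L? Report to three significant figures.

For first-order elimination, Css ∝ F·D/(CL·τ); F and CL are unchanged, so Css ∝ D/τ.
D₂ = D₁ × (Css,target / Css,current) × (τ₂/τ₁) = 1970 × (3.13/4.96) × (4/6) = 828.8 mg

829 mg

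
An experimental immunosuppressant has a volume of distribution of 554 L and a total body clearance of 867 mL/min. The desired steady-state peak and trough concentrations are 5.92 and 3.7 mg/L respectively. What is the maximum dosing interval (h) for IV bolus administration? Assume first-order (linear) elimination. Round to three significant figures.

Convert clearance: 867 mL/min × 60 min/h ÷ 1000 mL/L = 52.02 L/h
k = CL / Vd = 52.02 / 554.0 = 0.09390 h⁻¹
Between IV bolus doses, concentration decays as C = C₀·e^(−kτ), so C_peak/C_trough = e^(kτ).
τ_max = ln(C_peak/C_trough) / k = ln(5.92/3.7) / 0.09390 = 0.4700 / 0.09390 = 5.005 h

5.01 h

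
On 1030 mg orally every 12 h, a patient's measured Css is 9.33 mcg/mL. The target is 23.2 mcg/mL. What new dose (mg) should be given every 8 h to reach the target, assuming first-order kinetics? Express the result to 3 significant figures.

With linear kinetics, Css is proportional to dose rate (D/τ) at fixed clearance.
D₂ = D₁ × (Css,target / Css,current) × (τ₂/τ₁) = 1030 × (23.2/9.33) × (8/12) = 1707 mg

1710 mg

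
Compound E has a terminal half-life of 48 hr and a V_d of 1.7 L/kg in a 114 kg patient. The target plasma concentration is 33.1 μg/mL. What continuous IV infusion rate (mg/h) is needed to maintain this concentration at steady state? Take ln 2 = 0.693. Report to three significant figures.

Vd = 1.7 L/kg × 114 kg = 193.8 L
CL = ln 2 · Vd / t½ = 0.693 × 193.8 / 48 = 2.798 L/h
Infusion rate = CL × Css = 2.798 × 33.1 = 92.61 mg/h

92.6 mg/h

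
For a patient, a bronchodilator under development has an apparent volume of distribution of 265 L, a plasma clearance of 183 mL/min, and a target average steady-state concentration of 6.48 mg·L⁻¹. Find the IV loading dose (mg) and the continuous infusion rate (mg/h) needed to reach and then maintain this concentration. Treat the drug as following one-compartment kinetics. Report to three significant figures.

Loading: fill Vd to C_target → 265.0 L × 6.48 mg/L = 1717 mg
CL = 183 mL/min × 60/1000 = 10.98 L/h
Infusion rate = 10.98 L/h × 6.48 mg/L = 71.15 mg/h

(a) 1720 mg; (b) 71.2 mg/h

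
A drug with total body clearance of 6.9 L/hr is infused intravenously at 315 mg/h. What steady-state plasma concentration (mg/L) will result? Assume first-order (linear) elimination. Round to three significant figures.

45.7 mg/L

Css = rate / CL = 315 / 6.900 = 45.65 mg/L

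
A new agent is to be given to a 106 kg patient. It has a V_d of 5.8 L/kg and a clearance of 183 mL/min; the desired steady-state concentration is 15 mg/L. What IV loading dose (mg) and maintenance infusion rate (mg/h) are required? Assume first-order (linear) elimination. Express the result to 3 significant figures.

(a) 9220 mg; (b) 165 mg/h

Vd(total) = 106 kg × 5.8 L/kg = 614.8 L
Loading dose = Vd × C = 614.8 × 15 = 9222 mg
CL = 183 mL/min × 60/1000 = 10.98 L/h
Maintenance infusion rate = CL × Css = 10.98 × 15 = 164.7 mg/h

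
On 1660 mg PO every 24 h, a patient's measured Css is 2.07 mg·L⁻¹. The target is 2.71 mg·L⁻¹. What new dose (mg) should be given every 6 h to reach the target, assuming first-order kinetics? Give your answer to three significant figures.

543 mg

For first-order elimination, Css ∝ F·D/(CL·τ); F and CL are unchanged, so Css ∝ D/τ.
D₂ = D₁ × (Css,target / Css,current) × (τ₂/τ₁) = 1660 × (2.71/2.07) × (6/24) = 543.3 mg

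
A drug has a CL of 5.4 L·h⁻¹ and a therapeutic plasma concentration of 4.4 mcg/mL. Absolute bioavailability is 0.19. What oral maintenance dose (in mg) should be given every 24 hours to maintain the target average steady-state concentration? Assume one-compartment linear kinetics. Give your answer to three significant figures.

D = CL × Css × τ / F = 5.400 × 4.4 × 24 / 0.19 = 3001 mg

3000 mg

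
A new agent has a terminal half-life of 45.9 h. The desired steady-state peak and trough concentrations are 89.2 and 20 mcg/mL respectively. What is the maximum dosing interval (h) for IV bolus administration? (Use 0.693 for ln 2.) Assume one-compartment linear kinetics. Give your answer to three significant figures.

99.0 h

k = 0.693 / t½ = 0.693 / 45.9 = 0.01510 h⁻¹
Between IV bolus doses, concentration decays as C = C₀·e^(−kτ), so C_peak/C_trough = e^(kτ).
τ_max = ln(C_peak/C_trough) / k = ln(89.2/20) / 0.01510 = 1.495 / 0.01510 = 99.01 h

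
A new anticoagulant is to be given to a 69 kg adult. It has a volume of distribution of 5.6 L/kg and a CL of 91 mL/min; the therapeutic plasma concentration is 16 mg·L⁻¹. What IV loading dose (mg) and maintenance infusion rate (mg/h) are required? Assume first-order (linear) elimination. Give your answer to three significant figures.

Total Vd = 5.6 × 69 = 386.4 L
Loading: fill Vd to C_target → 386.4 L × 16 mg/L = 6182 mg
CL = 91 mL/min = 91 × 0.06 = 5.460 L/h
Infusion rate = 5.460 L/h × 16 mg/L = 87.36 mg/h

(a) 6180 mg; (b) 87.4 mg/h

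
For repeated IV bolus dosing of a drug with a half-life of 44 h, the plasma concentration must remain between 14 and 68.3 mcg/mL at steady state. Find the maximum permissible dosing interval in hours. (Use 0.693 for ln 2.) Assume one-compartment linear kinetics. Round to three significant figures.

k = 0.693 / t½ = 0.693 / 44 = 0.01575 h⁻¹
Between IV bolus doses, concentration decays as C = C₀·e^(−kτ), so C_peak/C_trough = e^(kτ).
τ_max = ln(C_peak/C_trough) / k = ln(68.3/14) / 0.01575 = 1.585 / 0.01575 = 100.6 h

101 h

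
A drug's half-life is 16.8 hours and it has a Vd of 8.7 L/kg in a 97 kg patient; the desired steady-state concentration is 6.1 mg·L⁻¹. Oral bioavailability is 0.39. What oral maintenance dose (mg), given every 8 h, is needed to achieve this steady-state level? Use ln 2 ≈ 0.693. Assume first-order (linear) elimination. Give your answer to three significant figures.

Vd = 8.7 L/kg × 97 kg = 843.9 L
CL = 0.693 × Vd / t½ = 0.693 × 843.9 / 16.8 = 34.81 L/h
D = CL × Css × τ / F = 34.81 × 6.1 × 8 / 0.39 = 4356 mg

4360 mg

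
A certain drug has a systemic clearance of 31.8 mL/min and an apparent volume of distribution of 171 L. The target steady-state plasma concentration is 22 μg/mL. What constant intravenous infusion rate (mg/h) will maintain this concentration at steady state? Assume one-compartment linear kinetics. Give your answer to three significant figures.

Convert clearance: 31.8 mL/min × 60 min/h ÷ 1000 mL/L = 1.908 L/h
Vd does not affect the maintenance rate; only clearance governs steady-state input.
Infusion rate = CL · Css = 1.908 L/h × 22 mg/L = 41.98 mg/h

42.0 mg/h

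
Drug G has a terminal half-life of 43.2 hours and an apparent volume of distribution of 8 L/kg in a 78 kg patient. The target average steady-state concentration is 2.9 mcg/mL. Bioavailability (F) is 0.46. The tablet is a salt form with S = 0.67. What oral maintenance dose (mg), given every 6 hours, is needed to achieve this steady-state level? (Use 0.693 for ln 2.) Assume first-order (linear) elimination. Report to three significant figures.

Total Vd = 8 × 78 = 624.0 L
CL = 0.693 × Vd / t½ = 0.693 × 624.0 / 43.2 = 10.01 L/h
D = CL × Css × τ / F / S = 10.01 × 2.9 × 6 / 0.46 / 0.67 = 565.1 mg

565 mg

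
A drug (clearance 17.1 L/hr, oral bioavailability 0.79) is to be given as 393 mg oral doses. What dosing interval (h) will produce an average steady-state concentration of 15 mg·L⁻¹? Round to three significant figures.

F·D/τ = CL·Css → τ = F·D / (CL·Css).
τ = 0.79 × 393 / (17.1 × 15) = 1.210 h

1.21 h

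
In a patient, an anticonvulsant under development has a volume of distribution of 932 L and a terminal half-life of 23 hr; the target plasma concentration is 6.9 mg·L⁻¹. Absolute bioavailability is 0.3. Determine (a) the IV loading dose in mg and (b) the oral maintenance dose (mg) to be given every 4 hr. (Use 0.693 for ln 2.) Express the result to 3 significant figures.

(a) 6430 mg; (b) 2580 mg

LD = Vd × C = 932.0 × 6.9 = 6431 mg
CL = 0.693 × Vd / t½ = 0.693 × 932.0 / 23 = 28.08 L/h
D = CL × Css × τ / F = 28.08 × 6.9 × 4 / 0.3 = 2583 mg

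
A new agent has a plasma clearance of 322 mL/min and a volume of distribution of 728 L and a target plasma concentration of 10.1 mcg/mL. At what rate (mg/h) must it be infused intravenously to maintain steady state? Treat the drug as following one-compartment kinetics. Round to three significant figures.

CL = 322 mL/min = 322 × 0.06 = 19.32 L/h
Infusion rate = CL · Css = 19.32 L/h × 10.1 mg/L = 195.1 mg/h

195 mg/h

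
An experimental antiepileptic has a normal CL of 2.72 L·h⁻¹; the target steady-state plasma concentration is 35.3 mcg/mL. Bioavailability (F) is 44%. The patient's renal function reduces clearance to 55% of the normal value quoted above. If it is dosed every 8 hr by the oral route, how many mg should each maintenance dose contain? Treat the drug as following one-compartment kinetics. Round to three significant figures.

Patient clearance = 0.55 × 2.720 = 1.496 L/h
At steady state, dose per interval replaces the amount cleared in that interval: F·D/τ = CL·Css.
D = CL × Css × τ / F = 1.496 × 35.3 × 8 / 0.44 = 960.2 mg

960 mg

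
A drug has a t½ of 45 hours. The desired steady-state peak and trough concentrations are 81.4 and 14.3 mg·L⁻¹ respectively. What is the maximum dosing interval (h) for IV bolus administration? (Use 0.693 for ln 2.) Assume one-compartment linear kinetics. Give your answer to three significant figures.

113 h

k = 0.693 / t½ = 0.693 / 45 = 0.01540 h⁻¹
Between IV bolus doses, concentration decays as C = C₀·e^(−kτ), so C_peak/C_trough = e^(kτ).
τ_max = ln(C_peak/C_trough) / k = ln(81.4/14.3) / 0.01540 = 1.739 / 0.01540 = 112.9 h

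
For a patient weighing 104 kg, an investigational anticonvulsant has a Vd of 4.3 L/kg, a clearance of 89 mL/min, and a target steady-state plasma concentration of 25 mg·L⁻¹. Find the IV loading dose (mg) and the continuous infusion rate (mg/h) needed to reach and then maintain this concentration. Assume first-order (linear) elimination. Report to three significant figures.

(a) 11200 mg; (b) 134 mg/h

Vd = 4.3 L/kg × 104 kg = 447.2 L
Loading: fill Vd to C_target → 447.2 L × 25 mg/L = 11180 mg
CL = 89 mL/min = 89 × 0.06 = 5.340 L/h
Maintenance infusion rate = CL × Css = 5.340 × 25 = 133.5 mg/h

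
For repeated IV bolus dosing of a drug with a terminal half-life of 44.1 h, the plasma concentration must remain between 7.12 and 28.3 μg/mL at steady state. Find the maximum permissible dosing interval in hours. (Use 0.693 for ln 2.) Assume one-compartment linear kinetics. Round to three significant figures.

87.8 h

k = 0.693 / t½ = 0.693 / 44.1 = 0.01571 h⁻¹
Between IV bolus doses, concentration decays as C = C₀·e^(−kτ), so C_peak/C_trough = e^(kτ).
τ_max = ln(C_peak/C_trough) / k = ln(28.3/7.12) / 0.01571 = 1.380 / 0.01571 = 87.84 h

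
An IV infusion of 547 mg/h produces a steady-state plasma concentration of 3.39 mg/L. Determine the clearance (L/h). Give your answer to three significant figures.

At steady state, infusion rate = CL × Css, so CL = rate / Css.
CL = 547 / 3.39 = 161.4 L/h

161 L/h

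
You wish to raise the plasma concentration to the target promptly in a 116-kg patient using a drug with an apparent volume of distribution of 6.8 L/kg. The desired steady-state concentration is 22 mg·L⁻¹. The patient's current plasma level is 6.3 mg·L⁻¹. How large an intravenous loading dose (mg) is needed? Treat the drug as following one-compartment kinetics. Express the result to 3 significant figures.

12400 mg

Total Vd = 6.8 × 116 = 788.8 L
The loading dose fills Vd to the target concentration.
Concentration deficit ΔC = 22 − 6.3 = 15.70 mg/L
LD = Vd × ΔC = 788.8 × 15.70 = 12380 mg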